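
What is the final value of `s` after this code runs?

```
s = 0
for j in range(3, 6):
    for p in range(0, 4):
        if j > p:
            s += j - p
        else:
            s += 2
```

32

j=3,p=0: 3>0, s = 0+3 = 3
j=3,p=1: 3>1, s = 3+2 = 5
j=3,p=2: 3>2, s = 5+1 = 6
j=3,p=3: not 3>3, s = 6+2 = 8
j=4,p=0: 4>0, s = 8+4 = 12
j=4,p=1: 4>1, s = 12+3 = 15
j=4,p=2: 4>2, s = 15+2 = 17
j=4,p=3: 4>3, s = 17+1 = 18
j=5,p=0: 5>0, s = 18+5 = 23
j=5,p=1: 5>1, s = 23+4 = 27
j=5,p=2: 5>2, s = 27+3 = 30
j=5,p=3: 5>3, s = 30+2 = 32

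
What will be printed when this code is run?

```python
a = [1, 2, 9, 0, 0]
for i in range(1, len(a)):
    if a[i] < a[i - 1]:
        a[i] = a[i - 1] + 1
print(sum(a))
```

i=1: 2>=1, unchanged → [1, 2, 9, 0, 0]
i=2: 9>=2, unchanged → [1, 2, 9, 0, 0]
i=3: 0<9, a[3] = 9+1 = 10 → [1, 2, 9, 10, 0]
i=4: 0<10, a[4] = 10+1 = 11 → [1, 2, 9, 10, 11]
sum = 33

33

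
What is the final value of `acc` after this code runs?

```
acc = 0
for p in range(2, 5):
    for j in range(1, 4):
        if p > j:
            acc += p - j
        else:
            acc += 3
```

p=2,j=1: 2>1, acc = 0+1 = 1
p=2,j=2: not 2>2, acc = 1+3 = 4
p=2,j=3: not 2>3, acc = 4+3 = 7
p=3,j=1: 3>1, acc = 7+2 = 9
p=3,j=2: 3>2, acc = 9+1 = 10
p=3,j=3: not 3>3, acc = 10+3 = 13
p=4,j=1: 4>1, acc = 13+3 = 16
p=4,j=2: 4>2, acc = 16+2 = 18
p=4,j=3: 4>3, acc = 18+1 = 19

19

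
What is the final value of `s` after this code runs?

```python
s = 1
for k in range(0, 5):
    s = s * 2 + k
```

k=0: s = 1*2+0 = 2
k=1: s = 2*2+1 = 5
k=2: s = 5*2+2 = 12
k=3: s = 12*2+3 = 27
k=4: s = 27*2+4 = 58

58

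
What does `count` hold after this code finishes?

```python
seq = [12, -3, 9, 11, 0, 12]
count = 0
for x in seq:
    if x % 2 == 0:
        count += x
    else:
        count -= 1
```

x=12: even, count = 0+12 = 12
x=-3: not even, count = 12-1 = 11
x=9: not even, count = 11-1 = 10
x=11: not even, count = 10-1 = 9
x=0: even, count = 9+0 = 9
x=12: even, count = 9+12 = 21

21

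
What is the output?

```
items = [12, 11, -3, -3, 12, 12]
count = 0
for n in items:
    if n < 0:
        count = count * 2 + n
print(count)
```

-9

n=12: not <0
n=11: not <0
n=-3: <0, count = 0*2+(-3) = -3
n=-3: <0, count = (-3)*2+(-3) = -9
n=12: not <0
n=12: not <0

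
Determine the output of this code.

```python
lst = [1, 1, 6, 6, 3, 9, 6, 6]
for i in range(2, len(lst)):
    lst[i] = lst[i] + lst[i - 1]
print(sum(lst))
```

131

i=2: lst[2] = 6+1 = 7 → [1, 1, 7, 6, 3, 9, 6, 6]
i=3: lst[3] = 6+7 = 13 → [1, 1, 7, 13, 3, 9, 6, 6]
i=4: lst[4] = 3+13 = 16 → [1, 1, 7, 13, 16, 9, 6, 6]
i=5: lst[5] = 9+16 = 25 → [1, 1, 7, 13, 16, 25, 6, 6]
i=6: lst[6] = 6+25 = 31 → [1, 1, 7, 13, 16, 25, 31, 6]
i=7: lst[7] = 6+31 = 37 → [1, 1, 7, 13, 16, 25, 31, 37]
sum = 131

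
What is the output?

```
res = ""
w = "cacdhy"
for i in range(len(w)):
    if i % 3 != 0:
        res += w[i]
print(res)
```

achy

i=0: skip
i=1: add 'a' → 'a'
i=2: add 'c' → 'ac'
i=3: skip
i=4: add 'h' → 'ach'
i=5: add 'y' → 'achy'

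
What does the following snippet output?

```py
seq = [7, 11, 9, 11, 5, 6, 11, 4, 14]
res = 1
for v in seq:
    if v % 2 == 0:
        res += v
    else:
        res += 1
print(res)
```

v=7: not even, res = 1+1 = 2
v=11: not even, res = 2+1 = 3
v=9: not even, res = 3+1 = 4
v=11: not even, res = 4+1 = 5
v=5: not even, res = 5+1 = 6
v=6: even, res = 6+6 = 12
v=11: not even, res = 12+1 = 13
v=4: even, res = 13+4 = 17
v=14: even, res = 17+14 = 31

31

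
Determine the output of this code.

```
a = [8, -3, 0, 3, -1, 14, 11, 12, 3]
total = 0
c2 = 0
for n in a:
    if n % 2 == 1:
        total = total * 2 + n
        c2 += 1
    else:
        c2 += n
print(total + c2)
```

36

n=8: not odd; c2=8
n=-3: odd, total = 0*2+(-3) = -3; c2=9
n=0: not odd; c2=9
n=3: odd, total = (-3)*2+3 = -3; c2=10
n=-1: odd, total = (-3)*2+(-1) = -7; c2=11
n=14: not odd; c2=25
n=11: odd, total = (-7)*2+11 = -3; c2=26
n=12: not odd; c2=38
n=3: odd, total = (-3)*2+3 = -3; c2=39
total+c2 = (-3)+39 = 36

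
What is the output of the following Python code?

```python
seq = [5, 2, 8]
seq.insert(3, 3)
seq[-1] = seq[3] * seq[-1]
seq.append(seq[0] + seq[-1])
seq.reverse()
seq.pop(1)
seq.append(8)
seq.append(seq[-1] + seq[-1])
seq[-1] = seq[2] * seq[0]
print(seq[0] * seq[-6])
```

196

insert 3 at 3 → [5, 2, 8, 3]
seq[-1] = seq[3]*seq[-1] = 3*3 = 9 → [5, 2, 8, 9]
append seq[0]+seq[-1] = 5+9 = 14 → [5, 2, 8, 9, 14]
reverse → [14, 9, 8, 2, 5]
pop(1) removes 9 → [14, 8, 2, 5]
append 8 → [14, 8, 2, 5, 8]
append seq[-1]+seq[-1] = 8+8 = 16 → [14, 8, 2, 5, 8, 16]
seq[-1] = seq[2]*seq[0] = 2*14 = 28 → [14, 8, 2, 5, 8, 28]
seq[0]*seq[-6] = 14*14 = 196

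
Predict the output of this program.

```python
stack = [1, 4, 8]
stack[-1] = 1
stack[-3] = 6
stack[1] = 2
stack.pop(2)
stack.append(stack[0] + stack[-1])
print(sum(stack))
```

16

stack[-1] = 1 → [1, 4, 1]
stack[-3] = 6 → [6, 4, 1]
stack[1] = 2 → [6, 2, 1]
pop(2) removes 1 → [6, 2]
append stack[0]+stack[-1] = 6+2 = 8 → [6, 2, 8]
sum = 16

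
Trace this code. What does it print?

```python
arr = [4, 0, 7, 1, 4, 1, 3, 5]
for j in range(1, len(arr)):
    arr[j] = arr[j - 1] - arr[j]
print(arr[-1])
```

j=1: arr[1] = 4-0 = 4 → [4, 4, 7, 1, 4, 1, 3, 5]
j=2: arr[2] = 4-7 = -3 → [4, 4, -3, 1, 4, 1, 3, 5]
j=3: arr[3] = (-3)-1 = -4 → [4, 4, -3, -4, 4, 1, 3, 5]
j=4: arr[4] = (-4)-4 = -8 → [4, 4, -3, -4, -8, 1, 3, 5]
j=5: arr[5] = (-8)-1 = -9 → [4, 4, -3, -4, -8, -9, 3, 5]
j=6: arr[6] = (-9)-3 = -12 → [4, 4, -3, -4, -8, -9, -12, 5]
j=7: arr[7] = (-12)-5 = -17 → [4, 4, -3, -4, -8, -9, -12, -17]

-17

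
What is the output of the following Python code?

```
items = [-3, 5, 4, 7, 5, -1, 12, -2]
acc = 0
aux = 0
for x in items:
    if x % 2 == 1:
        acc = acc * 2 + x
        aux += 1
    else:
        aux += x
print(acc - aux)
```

x=-3: odd, acc = 0*2+(-3) = -3; aux=1
x=5: odd, acc = (-3)*2+5 = -1; aux=2
x=4: not odd; aux=6
x=7: odd, acc = (-1)*2+7 = 5; aux=7
x=5: odd, acc = 5*2+5 = 15; aux=8
x=-1: odd, acc = 15*2+(-1) = 29; aux=9
x=12: not odd; aux=21
x=-2: not odd; aux=19
acc-aux = 29-19 = 10

10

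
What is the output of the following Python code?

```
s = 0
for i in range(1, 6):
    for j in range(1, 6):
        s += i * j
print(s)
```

225

i=1,j=1: s = 0+1 = 1
i=1,j=2: s = 1+2 = 3
i=1,j=3: s = 3+3 = 6
i=1,j=4: s = 6+4 = 10
i=1,j=5: s = 10+5 = 15
i=2,j=1: s = 15+2 = 17
i=2,j=2: s = 17+4 = 21
i=2,j=3: s = 21+6 = 27
i=2,j=4: s = 27+8 = 35
i=2,j=5: s = 35+10 = 45
i=3,j=1: s = 45+3 = 48
i=3,j=2: s = 48+6 = 54
i=3,j=3: s = 54+9 = 63
i=3,j=4: s = 63+12 = 75
i=3,j=5: s = 75+15 = 90
i=4,j=1: s = 90+4 = 94
i=4,j=2: s = 94+8 = 102
i=4,j=3: s = 102+12 = 114
i=4,j=4: s = 114+16 = 130
i=4,j=5: s = 130+20 = 150
i=5,j=1: s = 150+5 = 155
i=5,j=2: s = 155+10 = 165
i=5,j=3: s = 165+15 = 180
i=5,j=4: s = 180+20 = 200
i=5,j=5: s = 200+25 = 225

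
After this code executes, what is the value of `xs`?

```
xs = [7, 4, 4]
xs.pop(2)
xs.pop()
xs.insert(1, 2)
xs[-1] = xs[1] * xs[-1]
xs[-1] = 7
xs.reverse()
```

pop(2) removes 4 → [7, 4]
pop() removes 4 → [7]
insert 2 at 1 → [7, 2]
xs[-1] = xs[1]*xs[-1] = 2*2 = 4 → [7, 4]
xs[-1] = 7 → [7, 7]
reverse → [7, 7]

[7, 7]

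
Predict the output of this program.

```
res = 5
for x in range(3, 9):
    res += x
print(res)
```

38

x=3: res = 5+3 = 8
x=4: res = 8+4 = 12
x=5: res = 12+5 = 17
x=6: res = 17+6 = 23
x=7: res = 23+7 = 30
x=8: res = 30+8 = 38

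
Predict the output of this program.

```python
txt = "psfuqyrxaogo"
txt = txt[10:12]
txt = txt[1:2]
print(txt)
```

o

slice [10:12] → 'go'
slice [1:2] → 'o'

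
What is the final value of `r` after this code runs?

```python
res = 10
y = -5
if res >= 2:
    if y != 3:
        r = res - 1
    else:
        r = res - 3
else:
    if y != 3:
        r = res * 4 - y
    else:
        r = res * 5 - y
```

res=10, y=-5
res >= 2 is True; y != 3 is True
→ r = res - 1 = 9

9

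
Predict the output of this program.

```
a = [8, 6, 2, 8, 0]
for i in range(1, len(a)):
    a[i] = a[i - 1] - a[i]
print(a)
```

i=1: a[1] = 8-6 = 2 → [8, 2, 2, 8, 0]
i=2: a[2] = 2-2 = 0 → [8, 2, 0, 8, 0]
i=3: a[3] = 0-8 = -8 → [8, 2, 0, -8, 0]
i=4: a[4] = (-8)-0 = -8 → [8, 2, 0, -8, -8]

[8, 2, 0, -8, -8]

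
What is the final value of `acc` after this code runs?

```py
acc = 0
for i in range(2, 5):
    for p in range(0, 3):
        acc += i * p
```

i=2,p=0: acc = 0+0 = 0
i=2,p=1: acc = 0+2 = 2
i=2,p=2: acc = 2+4 = 6
i=3,p=0: acc = 6+0 = 6
i=3,p=1: acc = 6+3 = 9
i=3,p=2: acc = 9+6 = 15
i=4,p=0: acc = 15+0 = 15
i=4,p=1: acc = 15+4 = 19
i=4,p=2: acc = 19+8 = 27

27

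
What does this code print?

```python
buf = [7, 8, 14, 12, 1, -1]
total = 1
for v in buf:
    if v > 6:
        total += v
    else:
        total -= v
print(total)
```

v=7: >6, total = 1+7 = 8
v=8: >6, total = 8+8 = 16
v=14: >6, total = 16+14 = 30
v=12: >6, total = 30+12 = 42
v=1: not >6, total = 42-1 = 41
v=-1: not >6, total = 41-(-1) = 42

42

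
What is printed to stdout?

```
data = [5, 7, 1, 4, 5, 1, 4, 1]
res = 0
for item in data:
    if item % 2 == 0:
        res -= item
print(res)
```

-8

item=5: not even
item=7: not even
item=1: not even
item=4: even, res = 0-4 = -4
item=5: not even
item=1: not even
item=4: even, res = (-4)-4 = -8
item=1: not even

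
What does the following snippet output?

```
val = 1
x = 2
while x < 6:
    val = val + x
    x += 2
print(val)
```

7

x=2: val = 1+2 = 3
x=4: val = 3+4 = 7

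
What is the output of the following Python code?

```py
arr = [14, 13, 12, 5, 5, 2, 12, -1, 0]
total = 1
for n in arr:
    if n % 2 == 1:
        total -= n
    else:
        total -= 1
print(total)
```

n=14: not odd, total = 1-1 = 0
n=13: odd, total = 0-13 = -13
n=12: not odd, total = (-13)-1 = -14
n=5: odd, total = (-14)-5 = -19
n=5: odd, total = (-19)-5 = -24
n=2: not odd, total = (-24)-1 = -25
n=12: not odd, total = (-25)-1 = -26
n=-1: odd, total = (-26)-(-1) = -25
n=0: not odd, total = (-25)-1 = -26

-26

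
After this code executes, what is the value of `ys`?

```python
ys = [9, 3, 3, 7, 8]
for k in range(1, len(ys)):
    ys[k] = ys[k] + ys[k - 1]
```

[9, 12, 15, 22, 30]

k=1: ys[1] = 3+9 = 12 → [9, 12, 3, 7, 8]
k=2: ys[2] = 3+12 = 15 → [9, 12, 15, 7, 8]
k=3: ys[3] = 7+15 = 22 → [9, 12, 15, 22, 8]
k=4: ys[4] = 8+22 = 30 → [9, 12, 15, 22, 30]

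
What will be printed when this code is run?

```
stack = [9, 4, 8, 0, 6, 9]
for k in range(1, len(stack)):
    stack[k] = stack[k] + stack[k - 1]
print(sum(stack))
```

k=1: stack[1] = 4+9 = 13 → [9, 13, 8, 0, 6, 9]
k=2: stack[2] = 8+13 = 21 → [9, 13, 21, 0, 6, 9]
k=3: stack[3] = 0+21 = 21 → [9, 13, 21, 21, 6, 9]
k=4: stack[4] = 6+21 = 27 → [9, 13, 21, 21, 27, 9]
k=5: stack[5] = 9+27 = 36 → [9, 13, 21, 21, 27, 36]
sum = 127

127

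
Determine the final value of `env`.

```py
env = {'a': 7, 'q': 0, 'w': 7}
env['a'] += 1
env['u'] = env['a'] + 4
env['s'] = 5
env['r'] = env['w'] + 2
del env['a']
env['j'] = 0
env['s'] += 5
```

{'q': 0, 'w': 7, 'u': 12, 's': 10, 'r': 9, 'j': 0}

env['a'] = 7+1 = 8 → {'a': 8, 'q': 0, 'w': 7}
env['u'] = env['a']+4 = 12 → {'a': 8, 'q': 0, 'w': 7, 'u': 12}
env['s'] = 5 → {'a': 8, 'q': 0, 'w': 7, 'u': 12, 's': 5}
env['r'] = env['w']+2 = 9 → {'a': 8, 'q': 0, 'w': 7, 'u': 12, 's': 5, 'r': 9}
del 'a' → {'q': 0, 'w': 7, 'u': 12, 's': 5, 'r': 9}
env['j'] = 0 → {'q': 0, 'w': 7, 'u': 12, 's': 5, 'r': 9, 'j': 0}
env['s'] = 5+5 = 10 → {'q': 0, 'w': 7, 'u': 12, 's': 10, 'r': 9, 'j': 0}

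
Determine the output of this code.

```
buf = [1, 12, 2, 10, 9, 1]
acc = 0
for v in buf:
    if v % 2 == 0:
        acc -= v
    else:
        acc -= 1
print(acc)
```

-27

v=1: not even, acc = 0-1 = -1
v=12: even, acc = (-1)-12 = -13
v=2: even, acc = (-13)-2 = -15
v=10: even, acc = (-15)-10 = -25
v=9: not even, acc = (-25)-1 = -26
v=1: not even, acc = (-26)-1 = -27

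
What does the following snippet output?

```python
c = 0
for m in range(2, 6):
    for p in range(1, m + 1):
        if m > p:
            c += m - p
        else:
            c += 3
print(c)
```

m=2,p=1: 2>1, c = 0+1 = 1
m=2,p=2: not 2>2, c = 1+3 = 4
m=3,p=1: 3>1, c = 4+2 = 6
m=3,p=2: 3>2, c = 6+1 = 7
m=3,p=3: not 3>3, c = 7+3 = 10
m=4,p=1: 4>1, c = 10+3 = 13
m=4,p=2: 4>2, c = 13+2 = 15
m=4,p=3: 4>3, c = 15+1 = 16
m=4,p=4: not 4>4, c = 16+3 = 19
m=5,p=1: 5>1, c = 19+4 = 23
m=5,p=2: 5>2, c = 23+3 = 26
m=5,p=3: 5>3, c = 26+2 = 28
m=5,p=4: 5>4, c = 28+1 = 29
m=5,p=5: not 5>5, c = 29+3 = 32

32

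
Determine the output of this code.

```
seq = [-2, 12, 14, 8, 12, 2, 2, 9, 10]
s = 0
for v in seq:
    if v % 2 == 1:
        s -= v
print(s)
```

-9

v=-2: not odd
v=12: not odd
v=14: not odd
v=8: not odd
v=12: not odd
v=2: not odd
v=2: not odd
v=9: odd, s = 0-9 = -9
v=10: not odd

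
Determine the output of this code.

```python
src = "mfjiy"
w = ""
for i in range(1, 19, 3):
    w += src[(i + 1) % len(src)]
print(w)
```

i=1: add src[2]='j' → 'j'
i=4: add src[0]='m' → 'jm'
i=7: add src[3]='i' → 'jmi'
i=10: add src[1]='f' → 'jmif'
i=13: add src[4]='y' → 'jmify'
i=16: add src[2]='j' → 'jmifyj'

jmifyj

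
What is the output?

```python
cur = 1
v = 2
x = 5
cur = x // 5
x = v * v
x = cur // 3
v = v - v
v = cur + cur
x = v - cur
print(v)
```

2

cur = 5//5 = 1
x = 2*2 = 4
x = 1//3 = 0
v = 2-2 = 0
v = 1+1 = 2
x = 2-1 = 1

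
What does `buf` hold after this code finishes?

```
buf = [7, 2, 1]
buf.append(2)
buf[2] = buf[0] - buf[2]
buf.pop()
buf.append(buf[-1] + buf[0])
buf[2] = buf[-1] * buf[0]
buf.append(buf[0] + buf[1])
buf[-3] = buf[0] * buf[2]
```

[7, 2, 637, 13, 9]

append 2 → [7, 2, 1, 2]
buf[2] = buf[0]-buf[2] = 7-1 = 6 → [7, 2, 6, 2]
pop() removes 2 → [7, 2, 6]
append buf[-1]+buf[0] = 6+7 = 13 → [7, 2, 6, 13]
buf[2] = buf[-1]*buf[0] = 13*7 = 91 → [7, 2, 91, 13]
append buf[0]+buf[1] = 7+2 = 9 → [7, 2, 91, 13, 9]
buf[-3] = buf[0]*buf[2] = 7*91 = 637 → [7, 2, 637, 13, 9]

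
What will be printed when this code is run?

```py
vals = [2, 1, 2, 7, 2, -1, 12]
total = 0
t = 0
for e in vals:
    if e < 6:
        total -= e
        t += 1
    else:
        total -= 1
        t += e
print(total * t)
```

e=2: <6, total = 0-2 = -2; t=1
e=1: <6, total = (-2)-1 = -3; t=2
e=2: <6, total = (-3)-2 = -5; t=3
e=7: not <6, total = (-5)-1 = -6; t=10
e=2: <6, total = (-6)-2 = -8; t=11
e=-1: <6, total = (-8)-(-1) = -7; t=12
e=12: not <6, total = (-7)-1 = -8; t=24
total*t = (-8)*24 = -192

-192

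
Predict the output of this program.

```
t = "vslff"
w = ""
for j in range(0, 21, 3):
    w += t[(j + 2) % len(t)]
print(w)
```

lvfsflv

j=0: add t[2]='l' → 'l'
j=3: add t[0]='v' → 'lv'
j=6: add t[3]='f' → 'lvf'
j=9: add t[1]='s' → 'lvfs'
j=12: add t[4]='f' → 'lvfsf'
j=15: add t[2]='l' → 'lvfsfl'
j=18: add t[0]='v' → 'lvfsflv'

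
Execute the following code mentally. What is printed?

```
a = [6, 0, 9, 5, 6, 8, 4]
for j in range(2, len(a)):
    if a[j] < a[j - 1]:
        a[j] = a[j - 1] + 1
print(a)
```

j=2: 9>=0, unchanged → [6, 0, 9, 5, 6, 8, 4]
j=3: 5<9, a[3] = 9+1 = 10 → [6, 0, 9, 10, 6, 8, 4]
j=4: 6<10, a[4] = 10+1 = 11 → [6, 0, 9, 10, 11, 8, 4]
j=5: 8<11, a[5] = 11+1 = 12 → [6, 0, 9, 10, 11, 12, 4]
j=6: 4<12, a[6] = 12+1 = 13 → [6, 0, 9, 10, 11, 12, 13]

[6, 0, 9, 10, 11, 12, 13]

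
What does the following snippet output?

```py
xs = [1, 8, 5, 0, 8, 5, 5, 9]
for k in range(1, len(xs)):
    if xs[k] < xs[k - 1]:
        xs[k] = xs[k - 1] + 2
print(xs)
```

[1, 8, 10, 12, 14, 16, 18, 20]

k=1: 8>=1, unchanged → [1, 8, 5, 0, 8, 5, 5, 9]
k=2: 5<8, xs[2] = 8+2 = 10 → [1, 8, 10, 0, 8, 5, 5, 9]
k=3: 0<10, xs[3] = 10+2 = 12 → [1, 8, 10, 12, 8, 5, 5, 9]
k=4: 8<12, xs[4] = 12+2 = 14 → [1, 8, 10, 12, 14, 5, 5, 9]
k=5: 5<14, xs[5] = 14+2 = 16 → [1, 8, 10, 12, 14, 16, 5, 9]
k=6: 5<16, xs[6] = 16+2 = 18 → [1, 8, 10, 12, 14, 16, 18, 9]
k=7: 9<18, xs[7] = 18+2 = 20 → [1, 8, 10, 12, 14, 16, 18, 20]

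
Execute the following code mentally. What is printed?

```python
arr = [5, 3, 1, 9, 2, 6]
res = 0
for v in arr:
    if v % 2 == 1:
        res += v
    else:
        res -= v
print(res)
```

v=5: odd, res = 0+5 = 5
v=3: odd, res = 5+3 = 8
v=1: odd, res = 8+1 = 9
v=9: odd, res = 9+9 = 18
v=2: not odd, res = 18-2 = 16
v=6: not odd, res = 16-6 = 10

10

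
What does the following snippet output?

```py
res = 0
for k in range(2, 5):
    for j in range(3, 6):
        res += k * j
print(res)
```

108

k=2,j=3: res = 0+6 = 6
k=2,j=4: res = 6+8 = 14
k=2,j=5: res = 14+10 = 24
k=3,j=3: res = 24+9 = 33
k=3,j=4: res = 33+12 = 45
k=3,j=5: res = 45+15 = 60
k=4,j=3: res = 60+12 = 72
k=4,j=4: res = 72+16 = 88
k=4,j=5: res = 88+20 = 108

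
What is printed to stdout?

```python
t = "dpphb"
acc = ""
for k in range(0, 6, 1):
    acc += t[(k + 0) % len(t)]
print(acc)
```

dpphbd

k=0: add t[0]='d' → 'd'
k=1: add t[1]='p' → 'dp'
k=2: add t[2]='p' → 'dpp'
k=3: add t[3]='h' → 'dpph'
k=4: add t[4]='b' → 'dpphb'
k=5: add t[0]='d' → 'dpphbd'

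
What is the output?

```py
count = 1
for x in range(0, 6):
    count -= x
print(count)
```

x=0: count = 1-0 = 1
x=1: count = 1-1 = 0
x=2: count = 0-2 = -2
x=3: count = (-2)-3 = -5
x=4: count = (-5)-4 = -9
x=5: count = (-9)-5 = -14

-14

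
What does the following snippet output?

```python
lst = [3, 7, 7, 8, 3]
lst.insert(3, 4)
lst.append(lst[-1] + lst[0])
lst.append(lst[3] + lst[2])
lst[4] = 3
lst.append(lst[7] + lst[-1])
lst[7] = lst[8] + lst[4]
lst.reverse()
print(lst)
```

insert 4 at 3 → [3, 7, 7, 4, 8, 3]
append lst[-1]+lst[0] = 3+3 = 6 → [3, 7, 7, 4, 8, 3, 6]
append lst[3]+lst[2] = 4+7 = 11 → [3, 7, 7, 4, 8, 3, 6, 11]
lst[4] = 3 → [3, 7, 7, 4, 3, 3, 6, 11]
append lst[7]+lst[-1] = 11+11 = 22 → [3, 7, 7, 4, 3, 3, 6, 11, 22]
lst[7] = lst[8]+lst[4] = 22+3 = 25 → [3, 7, 7, 4, 3, 3, 6, 25, 22]
reverse → [22, 25, 6, 3, 3, 4, 7, 7, 3]

[22, 25, 6, 3, 3, 4, 7, 7, 3]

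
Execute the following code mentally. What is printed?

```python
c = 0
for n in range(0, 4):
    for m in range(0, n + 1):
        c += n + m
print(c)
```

30

n=0,m=0: c = 0+0 = 0
n=1,m=0: c = 0+1 = 1
n=1,m=1: c = 1+2 = 3
n=2,m=0: c = 3+2 = 5
n=2,m=1: c = 5+3 = 8
n=2,m=2: c = 8+4 = 12
n=3,m=0: c = 12+3 = 15
n=3,m=1: c = 15+4 = 19
n=3,m=2: c = 19+5 = 24
n=3,m=3: c = 24+6 = 30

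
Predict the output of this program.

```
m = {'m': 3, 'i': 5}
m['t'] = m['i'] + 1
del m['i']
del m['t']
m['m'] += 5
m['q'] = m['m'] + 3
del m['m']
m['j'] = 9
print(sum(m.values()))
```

m['t'] = m['i']+1 = 6 → {'m': 3, 'i': 5, 't': 6}
del 'i' → {'m': 3, 't': 6}
del 't' → {'m': 3}
m['m'] = 3+5 = 8 → {'m': 8}
m['q'] = m['m']+3 = 11 → {'m': 8, 'q': 11}
del 'm' → {'q': 11}
m['j'] = 9 → {'q': 11, 'j': 9}
sum of values = 20

20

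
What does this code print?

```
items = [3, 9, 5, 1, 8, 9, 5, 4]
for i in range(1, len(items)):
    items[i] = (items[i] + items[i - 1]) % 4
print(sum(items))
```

11

i=1: items[1] = (9+3)%4 = 0 → [3, 0, 5, 1, 8, 9, 5, 4]
i=2: items[2] = (5+0)%4 = 1 → [3, 0, 1, 1, 8, 9, 5, 4]
i=3: items[3] = (1+1)%4 = 2 → [3, 0, 1, 2, 8, 9, 5, 4]
i=4: items[4] = (8+2)%4 = 2 → [3, 0, 1, 2, 2, 9, 5, 4]
i=5: items[5] = (9+2)%4 = 3 → [3, 0, 1, 2, 2, 3, 5, 4]
i=6: items[6] = (5+3)%4 = 0 → [3, 0, 1, 2, 2, 3, 0, 4]
i=7: items[7] = (4+0)%4 = 0 → [3, 0, 1, 2, 2, 3, 0, 0]
sum = 11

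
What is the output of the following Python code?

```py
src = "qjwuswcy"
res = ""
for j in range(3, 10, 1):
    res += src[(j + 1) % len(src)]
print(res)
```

j=3: add src[4]='s' → 's'
j=4: add src[5]='w' → 'sw'
j=5: add src[6]='c' → 'swc'
j=6: add src[7]='y' → 'swcy'
j=7: add src[0]='q' → 'swcyq'
j=8: add src[1]='j' → 'swcyqj'
j=9: add src[2]='w' → 'swcyqjw'

swcyqjw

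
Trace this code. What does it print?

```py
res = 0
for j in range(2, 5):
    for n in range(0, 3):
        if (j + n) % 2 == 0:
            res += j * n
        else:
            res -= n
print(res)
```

j=2,n=0: even sum, res = 0+0 = 0
j=2,n=1: odd sum, res = 0-1 = -1
j=2,n=2: even sum, res = (-1)+4 = 3
j=3,n=0: odd sum, res = 3-0 = 3
j=3,n=1: even sum, res = 3+3 = 6
j=3,n=2: odd sum, res = 6-2 = 4
j=4,n=0: even sum, res = 4+0 = 4
j=4,n=1: odd sum, res = 4-1 = 3
j=4,n=2: even sum, res = 3+8 = 11

11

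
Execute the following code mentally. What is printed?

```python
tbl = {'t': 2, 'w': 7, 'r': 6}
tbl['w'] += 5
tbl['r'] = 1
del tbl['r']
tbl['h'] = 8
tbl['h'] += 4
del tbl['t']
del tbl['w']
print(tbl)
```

tbl['w'] = 7+5 = 12 → {'t': 2, 'w': 12, 'r': 6}
tbl['r'] = 1 → {'t': 2, 'w': 12, 'r': 1}
del 'r' → {'t': 2, 'w': 12}
tbl['h'] = 8 → {'t': 2, 'w': 12, 'h': 8}
tbl['h'] = 8+4 = 12 → {'t': 2, 'w': 12, 'h': 12}
del 't' → {'w': 12, 'h': 12}
del 'w' → {'h': 12}

{'h': 12}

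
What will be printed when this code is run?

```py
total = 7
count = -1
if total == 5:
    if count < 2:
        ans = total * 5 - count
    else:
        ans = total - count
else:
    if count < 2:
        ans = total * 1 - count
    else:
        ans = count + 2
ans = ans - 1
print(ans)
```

7

total=7, count=-1
total == 5 is False; count < 2 is True
→ ans = total * 1 - count = 8
ans = 8-1 = 7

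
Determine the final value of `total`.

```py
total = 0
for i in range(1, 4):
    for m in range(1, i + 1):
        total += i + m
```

24

i=1,m=1: total = 0+2 = 2
i=2,m=1: total = 2+3 = 5
i=2,m=2: total = 5+4 = 9
i=3,m=1: total = 9+4 = 13
i=3,m=2: total = 13+5 = 18
i=3,m=3: total = 18+6 = 24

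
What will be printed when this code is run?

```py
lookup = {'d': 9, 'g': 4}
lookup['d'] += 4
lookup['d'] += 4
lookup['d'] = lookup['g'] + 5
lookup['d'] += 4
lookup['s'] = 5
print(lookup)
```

{'d': 13, 'g': 4, 's': 5}

lookup['d'] = 9+4 = 13 → {'d': 13, 'g': 4}
lookup['d'] = 13+4 = 17 → {'d': 17, 'g': 4}
lookup['d'] = lookup['g']+5 = 9 → {'d': 9, 'g': 4}
lookup['d'] = 9+4 = 13 → {'d': 13, 'g': 4}
lookup['s'] = 5 → {'d': 13, 'g': 4, 's': 5}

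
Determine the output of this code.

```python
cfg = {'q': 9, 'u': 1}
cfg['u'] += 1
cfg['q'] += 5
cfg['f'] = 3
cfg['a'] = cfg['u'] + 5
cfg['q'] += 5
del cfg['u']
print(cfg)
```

cfg['u'] = 1+1 = 2 → {'q': 9, 'u': 2}
cfg['q'] = 9+5 = 14 → {'q': 14, 'u': 2}
cfg['f'] = 3 → {'q': 14, 'u': 2, 'f': 3}
cfg['a'] = cfg['u']+5 = 7 → {'q': 14, 'u': 2, 'f': 3, 'a': 7}
cfg['q'] = 14+5 = 19 → {'q': 19, 'u': 2, 'f': 3, 'a': 7}
del 'u' → {'q': 19, 'f': 3, 'a': 7}

{'q': 19, 'f': 3, 'a': 7}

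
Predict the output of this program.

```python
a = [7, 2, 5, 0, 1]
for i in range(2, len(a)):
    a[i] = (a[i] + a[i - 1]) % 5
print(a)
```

i=2: a[2] = (5+2)%5 = 2 → [7, 2, 2, 0, 1]
i=3: a[3] = (0+2)%5 = 2 → [7, 2, 2, 2, 1]
i=4: a[4] = (1+2)%5 = 3 → [7, 2, 2, 2, 3]

[7, 2, 2, 2, 3]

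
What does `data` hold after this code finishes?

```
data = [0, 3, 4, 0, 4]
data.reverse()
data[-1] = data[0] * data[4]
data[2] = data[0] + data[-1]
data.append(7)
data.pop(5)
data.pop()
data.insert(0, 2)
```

reverse → [4, 0, 4, 3, 0]
data[-1] = data[0]*data[4] = 4*0 = 0 → [4, 0, 4, 3, 0]
data[2] = data[0]+data[-1] = 4+0 = 4 → [4, 0, 4, 3, 0]
append 7 → [4, 0, 4, 3, 0, 7]
pop(5) removes 7 → [4, 0, 4, 3, 0]
pop() removes 0 → [4, 0, 4, 3]
insert 2 at 0 → [2, 4, 0, 4, 3]

[2, 4, 0, 4, 3]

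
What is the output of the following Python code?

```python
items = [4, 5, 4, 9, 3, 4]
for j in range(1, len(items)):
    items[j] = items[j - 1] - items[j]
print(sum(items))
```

-54

j=1: items[1] = 4-5 = -1 → [4, -1, 4, 9, 3, 4]
j=2: items[2] = (-1)-4 = -5 → [4, -1, -5, 9, 3, 4]
j=3: items[3] = (-5)-9 = -14 → [4, -1, -5, -14, 3, 4]
j=4: items[4] = (-14)-3 = -17 → [4, -1, -5, -14, -17, 4]
j=5: items[5] = (-17)-4 = -21 → [4, -1, -5, -14, -17, -21]
sum = -54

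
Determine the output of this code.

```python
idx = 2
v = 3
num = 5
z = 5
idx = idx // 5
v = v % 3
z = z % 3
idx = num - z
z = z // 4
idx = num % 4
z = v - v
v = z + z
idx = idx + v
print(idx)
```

1

idx = 2//5 = 0
v = 3%3 = 0
z = 5%3 = 2
idx = 5-2 = 3
z = 2//4 = 0
idx = 5%4 = 1
z = 0-0 = 0
v = 0+0 = 0
idx = 1+0 = 1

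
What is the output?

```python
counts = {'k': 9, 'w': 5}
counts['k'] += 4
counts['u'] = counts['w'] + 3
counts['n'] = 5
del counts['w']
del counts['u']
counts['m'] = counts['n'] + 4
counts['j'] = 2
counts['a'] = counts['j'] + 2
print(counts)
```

counts['k'] = 9+4 = 13 → {'k': 13, 'w': 5}
counts['u'] = counts['w']+3 = 8 → {'k': 13, 'w': 5, 'u': 8}
counts['n'] = 5 → {'k': 13, 'w': 5, 'u': 8, 'n': 5}
del 'w' → {'k': 13, 'u': 8, 'n': 5}
del 'u' → {'k': 13, 'n': 5}
counts['m'] = counts['n']+4 = 9 → {'k': 13, 'n': 5, 'm': 9}
counts['j'] = 2 → {'k': 13, 'n': 5, 'm': 9, 'j': 2}
counts['a'] = counts['j']+2 = 4 → {'k': 13, 'n': 5, 'm': 9, 'j': 2, 'a': 4}

{'k': 13, 'n': 5, 'm': 9, 'j': 2, 'a': 4}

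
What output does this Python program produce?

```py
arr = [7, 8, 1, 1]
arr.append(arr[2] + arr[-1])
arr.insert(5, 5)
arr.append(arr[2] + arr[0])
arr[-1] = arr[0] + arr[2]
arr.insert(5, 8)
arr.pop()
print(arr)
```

[7, 8, 1, 1, 2, 8, 5]

append arr[2]+arr[-1] = 1+1 = 2 → [7, 8, 1, 1, 2]
insert 5 at 5 → [7, 8, 1, 1, 2, 5]
append arr[2]+arr[0] = 1+7 = 8 → [7, 8, 1, 1, 2, 5, 8]
arr[-1] = arr[0]+arr[2] = 7+1 = 8 → [7, 8, 1, 1, 2, 5, 8]
insert 8 at 5 → [7, 8, 1, 1, 2, 8, 5, 8]
pop() removes 8 → [7, 8, 1, 1, 2, 8, 5]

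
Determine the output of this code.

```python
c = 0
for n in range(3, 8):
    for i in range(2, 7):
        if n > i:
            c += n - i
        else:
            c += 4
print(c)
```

75

n=3,i=2: 3>2, c = 0+1 = 1
n=3,i=3: not 3>3, c = 1+4 = 5
n=3,i=4: not 3>4, c = 5+4 = 9
n=3,i=5: not 3>5, c = 9+4 = 13
n=3,i=6: not 3>6, c = 13+4 = 17
n=4,i=2: 4>2, c = 17+2 = 19
n=4,i=3: 4>3, c = 19+1 = 20
n=4,i=4: not 4>4, c = 20+4 = 24
n=4,i=5: not 4>5, c = 24+4 = 28
n=4,i=6: not 4>6, c = 28+4 = 32
n=5,i=2: 5>2, c = 32+3 = 35
n=5,i=3: 5>3, c = 35+2 = 37
n=5,i=4: 5>4, c = 37+1 = 38
n=5,i=5: not 5>5, c = 38+4 = 42
n=5,i=6: not 5>6, c = 42+4 = 46
n=6,i=2: 6>2, c = 46+4 = 50
n=6,i=3: 6>3, c = 50+3 = 53
n=6,i=4: 6>4, c = 53+2 = 55
n=6,i=5: 6>5, c = 55+1 = 56
n=6,i=6: not 6>6, c = 56+4 = 60
n=7,i=2: 7>2, c = 60+5 = 65
n=7,i=3: 7>3, c = 65+4 = 69
n=7,i=4: 7>4, c = 69+3 = 72
n=7,i=5: 7>5, c = 72+2 = 74
n=7,i=6: 7>6, c = 74+1 = 75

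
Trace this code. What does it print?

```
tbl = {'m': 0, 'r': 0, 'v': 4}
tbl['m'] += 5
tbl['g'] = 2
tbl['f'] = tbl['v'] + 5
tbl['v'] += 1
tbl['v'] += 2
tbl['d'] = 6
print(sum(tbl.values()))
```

tbl['m'] = 0+5 = 5 → {'m': 5, 'r': 0, 'v': 4}
tbl['g'] = 2 → {'m': 5, 'r': 0, 'v': 4, 'g': 2}
tbl['f'] = tbl['v']+5 = 9 → {'m': 5, 'r': 0, 'v': 4, 'g': 2, 'f': 9}
tbl['v'] = 4+1 = 5 → {'m': 5, 'r': 0, 'v': 5, 'g': 2, 'f': 9}
tbl['v'] = 5+2 = 7 → {'m': 5, 'r': 0, 'v': 7, 'g': 2, 'f': 9}
tbl['d'] = 6 → {'m': 5, 'r': 0, 'v': 7, 'g': 2, 'f': 9, 'd': 6}
sum of values = 29

29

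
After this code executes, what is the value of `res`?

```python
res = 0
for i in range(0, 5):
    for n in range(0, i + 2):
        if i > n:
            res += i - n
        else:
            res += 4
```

60

i=0,n=0: not 0>0, res = 0+4 = 4
i=0,n=1: not 0>1, res = 4+4 = 8
i=1,n=0: 1>0, res = 8+1 = 9
i=1,n=1: not 1>1, res = 9+4 = 13
i=1,n=2: not 1>2, res = 13+4 = 17
i=2,n=0: 2>0, res = 17+2 = 19
i=2,n=1: 2>1, res = 19+1 = 20
i=2,n=2: not 2>2, res = 20+4 = 24
i=2,n=3: not 2>3, res = 24+4 = 28
i=3,n=0: 3>0, res = 28+3 = 31
i=3,n=1: 3>1, res = 31+2 = 33
i=3,n=2: 3>2, res = 33+1 = 34
i=3,n=3: not 3>3, res = 34+4 = 38
i=3,n=4: not 3>4, res = 38+4 = 42
i=4,n=0: 4>0, res = 42+4 = 46
i=4,n=1: 4>1, res = 46+3 = 49
i=4,n=2: 4>2, res = 49+2 = 51
i=4,n=3: 4>3, res = 51+1 = 52
i=4,n=4: not 4>4, res = 52+4 = 56
i=4,n=5: not 4>5, res = 56+4 = 60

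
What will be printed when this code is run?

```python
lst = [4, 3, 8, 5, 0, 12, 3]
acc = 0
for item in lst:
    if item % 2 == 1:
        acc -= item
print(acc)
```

item=4: not odd
item=3: odd, acc = 0-3 = -3
item=8: not odd
item=5: odd, acc = (-3)-5 = -8
item=0: not odd
item=12: not odd
item=3: odd, acc = (-8)-3 = -11

-11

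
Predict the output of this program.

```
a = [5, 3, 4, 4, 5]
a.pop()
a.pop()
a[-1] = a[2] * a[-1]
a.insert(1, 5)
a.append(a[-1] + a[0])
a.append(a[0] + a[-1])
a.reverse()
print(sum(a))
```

pop() removes 5 → [5, 3, 4, 4]
pop() removes 4 → [5, 3, 4]
a[-1] = a[2]*a[-1] = 4*4 = 16 → [5, 3, 16]
insert 5 at 1 → [5, 5, 3, 16]
append a[-1]+a[0] = 16+5 = 21 → [5, 5, 3, 16, 21]
append a[0]+a[-1] = 5+21 = 26 → [5, 5, 3, 16, 21, 26]
reverse → [26, 21, 16, 3, 5, 5]
sum = 76

76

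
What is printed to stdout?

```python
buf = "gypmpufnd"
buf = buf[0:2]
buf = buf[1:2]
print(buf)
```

slice [0:2] → 'gy'
slice [1:2] → 'y'

y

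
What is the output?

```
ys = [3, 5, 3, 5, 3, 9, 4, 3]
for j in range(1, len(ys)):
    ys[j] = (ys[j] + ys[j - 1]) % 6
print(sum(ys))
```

26

j=1: ys[1] = (5+3)%6 = 2 → [3, 2, 3, 5, 3, 9, 4, 3]
j=2: ys[2] = (3+2)%6 = 5 → [3, 2, 5, 5, 3, 9, 4, 3]
j=3: ys[3] = (5+5)%6 = 4 → [3, 2, 5, 4, 3, 9, 4, 3]
j=4: ys[4] = (3+4)%6 = 1 → [3, 2, 5, 4, 1, 9, 4, 3]
j=5: ys[5] = (9+1)%6 = 4 → [3, 2, 5, 4, 1, 4, 4, 3]
j=6: ys[6] = (4+4)%6 = 2 → [3, 2, 5, 4, 1, 4, 2, 3]
j=7: ys[7] = (3+2)%6 = 5 → [3, 2, 5, 4, 1, 4, 2, 5]
sum = 26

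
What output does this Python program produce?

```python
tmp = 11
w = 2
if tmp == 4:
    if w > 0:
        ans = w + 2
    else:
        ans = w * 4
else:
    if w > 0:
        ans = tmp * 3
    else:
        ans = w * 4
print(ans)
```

tmp=11, w=2
tmp == 4 is False; w > 0 is True
→ ans = tmp * 3 = 33

33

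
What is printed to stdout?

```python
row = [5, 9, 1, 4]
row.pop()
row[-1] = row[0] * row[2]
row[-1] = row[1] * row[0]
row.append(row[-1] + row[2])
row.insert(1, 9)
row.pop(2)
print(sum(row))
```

149

pop() removes 4 → [5, 9, 1]
row[-1] = row[0]*row[2] = 5*1 = 5 → [5, 9, 5]
row[-1] = row[1]*row[0] = 9*5 = 45 → [5, 9, 45]
append row[-1]+row[2] = 45+45 = 90 → [5, 9, 45, 90]
insert 9 at 1 → [5, 9, 9, 45, 90]
pop(2) removes 9 → [5, 9, 45, 90]
sum = 149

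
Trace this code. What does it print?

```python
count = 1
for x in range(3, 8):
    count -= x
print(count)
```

x=3: count = 1-3 = -2
x=4: count = (-2)-4 = -6
x=5: count = (-6)-5 = -11
x=6: count = (-11)-6 = -17
x=7: count = (-17)-7 = -24

-24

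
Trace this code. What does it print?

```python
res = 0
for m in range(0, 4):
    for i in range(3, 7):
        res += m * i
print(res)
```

108

m=0,i=3: res = 0+0 = 0
m=0,i=4: res = 0+0 = 0
m=0,i=5: res = 0+0 = 0
m=0,i=6: res = 0+0 = 0
m=1,i=3: res = 0+3 = 3
m=1,i=4: res = 3+4 = 7
m=1,i=5: res = 7+5 = 12
m=1,i=6: res = 12+6 = 18
m=2,i=3: res = 18+6 = 24
m=2,i=4: res = 24+8 = 32
m=2,i=5: res = 32+10 = 42
m=2,i=6: res = 42+12 = 54
m=3,i=3: res = 54+9 = 63
m=3,i=4: res = 63+12 = 75
m=3,i=5: res = 75+15 = 90
m=3,i=6: res = 90+18 = 108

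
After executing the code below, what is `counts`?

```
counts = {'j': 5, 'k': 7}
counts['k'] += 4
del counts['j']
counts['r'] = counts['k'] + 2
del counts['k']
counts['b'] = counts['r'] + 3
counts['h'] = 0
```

counts['k'] = 7+4 = 11 → {'j': 5, 'k': 11}
del 'j' → {'k': 11}
counts['r'] = counts['k']+2 = 13 → {'k': 11, 'r': 13}
del 'k' → {'r': 13}
counts['b'] = counts['r']+3 = 16 → {'r': 13, 'b': 16}
counts['h'] = 0 → {'r': 13, 'b': 16, 'h': 0}

{'r': 13, 'b': 16, 'h': 0}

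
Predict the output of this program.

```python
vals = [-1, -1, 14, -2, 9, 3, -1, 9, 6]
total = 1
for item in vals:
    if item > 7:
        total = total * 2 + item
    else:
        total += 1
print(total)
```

item=-1: not >7, total = 1+1 = 2
item=-1: not >7, total = 2+1 = 3
item=14: >7, total = 3*2+14 = 20
item=-2: not >7, total = 20+1 = 21
item=9: >7, total = 21*2+9 = 51
item=3: not >7, total = 51+1 = 52
item=-1: not >7, total = 52+1 = 53
item=9: >7, total = 53*2+9 = 115
item=6: not >7, total = 115+1 = 116

116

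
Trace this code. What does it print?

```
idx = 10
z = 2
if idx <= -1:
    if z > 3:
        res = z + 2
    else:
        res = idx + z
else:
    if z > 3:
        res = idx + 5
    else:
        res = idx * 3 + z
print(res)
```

32

idx=10, z=2
idx <= -1 is False; z > 3 is False
→ res = idx * 3 + z = 32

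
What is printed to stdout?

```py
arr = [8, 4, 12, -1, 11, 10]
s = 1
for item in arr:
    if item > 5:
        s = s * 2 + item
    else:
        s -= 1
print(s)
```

148

item=8: >5, s = 1*2+8 = 10
item=4: not >5, s = 10-1 = 9
item=12: >5, s = 9*2+12 = 30
item=-1: not >5, s = 30-1 = 29
item=11: >5, s = 29*2+11 = 69
item=10: >5, s = 69*2+10 = 148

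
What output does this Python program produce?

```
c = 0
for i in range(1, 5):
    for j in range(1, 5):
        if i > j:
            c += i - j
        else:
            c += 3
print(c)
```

40

i=1,j=1: not 1>1, c = 0+3 = 3
i=1,j=2: not 1>2, c = 3+3 = 6
i=1,j=3: not 1>3, c = 6+3 = 9
i=1,j=4: not 1>4, c = 9+3 = 12
i=2,j=1: 2>1, c = 12+1 = 13
i=2,j=2: not 2>2, c = 13+3 = 16
i=2,j=3: not 2>3, c = 16+3 = 19
i=2,j=4: not 2>4, c = 19+3 = 22
i=3,j=1: 3>1, c = 22+2 = 24
i=3,j=2: 3>2, c = 24+1 = 25
i=3,j=3: not 3>3, c = 25+3 = 28
i=3,j=4: not 3>4, c = 28+3 = 31
i=4,j=1: 4>1, c = 31+3 = 34
i=4,j=2: 4>2, c = 34+2 = 36
i=4,j=3: 4>3, c = 36+1 = 37
i=4,j=4: not 4>4, c = 37+3 = 40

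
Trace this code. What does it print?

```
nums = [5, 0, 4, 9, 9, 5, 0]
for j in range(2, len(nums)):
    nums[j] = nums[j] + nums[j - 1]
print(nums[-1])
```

j=2: nums[2] = 4+0 = 4 → [5, 0, 4, 9, 9, 5, 0]
j=3: nums[3] = 9+4 = 13 → [5, 0, 4, 13, 9, 5, 0]
j=4: nums[4] = 9+13 = 22 → [5, 0, 4, 13, 22, 5, 0]
j=5: nums[5] = 5+22 = 27 → [5, 0, 4, 13, 22, 27, 0]
j=6: nums[6] = 0+27 = 27 → [5, 0, 4, 13, 22, 27, 27]

27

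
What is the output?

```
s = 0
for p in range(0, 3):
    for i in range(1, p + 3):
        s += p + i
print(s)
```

30

p=0,i=1: s = 0+1 = 1
p=0,i=2: s = 1+2 = 3
p=1,i=1: s = 3+2 = 5
p=1,i=2: s = 5+3 = 8
p=1,i=3: s = 8+4 = 12
p=2,i=1: s = 12+3 = 15
p=2,i=2: s = 15+4 = 19
p=2,i=3: s = 19+5 = 24
p=2,i=4: s = 24+6 = 30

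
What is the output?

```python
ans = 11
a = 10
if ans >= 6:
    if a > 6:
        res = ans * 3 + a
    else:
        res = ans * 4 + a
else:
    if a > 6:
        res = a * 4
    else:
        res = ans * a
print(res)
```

43

ans=11, a=10
ans >= 6 is True; a > 6 is True
→ res = ans * 3 + a = 43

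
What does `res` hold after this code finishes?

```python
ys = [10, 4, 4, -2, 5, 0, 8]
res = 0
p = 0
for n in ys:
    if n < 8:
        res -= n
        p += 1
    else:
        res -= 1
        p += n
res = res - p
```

n=10: not <8, res = 0-1 = -1; p=10
n=4: <8, res = (-1)-4 = -5; p=11
n=4: <8, res = (-5)-4 = -9; p=12
n=-2: <8, res = (-9)-(-2) = -7; p=13
n=5: <8, res = (-7)-5 = -12; p=14
n=0: <8, res = (-12)-0 = -12; p=15
n=8: not <8, res = (-12)-1 = -13; p=23
res-p = (-13)-23 = -36

-36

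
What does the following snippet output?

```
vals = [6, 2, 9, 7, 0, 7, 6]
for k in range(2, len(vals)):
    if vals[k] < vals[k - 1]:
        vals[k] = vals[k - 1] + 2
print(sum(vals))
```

73

k=2: 9>=2, unchanged → [6, 2, 9, 7, 0, 7, 6]
k=3: 7<9, vals[3] = 9+2 = 11 → [6, 2, 9, 11, 0, 7, 6]
k=4: 0<11, vals[4] = 11+2 = 13 → [6, 2, 9, 11, 13, 7, 6]
k=5: 7<13, vals[5] = 13+2 = 15 → [6, 2, 9, 11, 13, 15, 6]
k=6: 6<15, vals[6] = 15+2 = 17 → [6, 2, 9, 11, 13, 15, 17]
sum = 73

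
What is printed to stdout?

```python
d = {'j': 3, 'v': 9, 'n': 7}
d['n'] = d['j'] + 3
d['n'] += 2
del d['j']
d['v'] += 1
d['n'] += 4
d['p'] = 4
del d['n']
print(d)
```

{'v': 10, 'p': 4}

d['n'] = d['j']+3 = 6 → {'j': 3, 'v': 9, 'n': 6}
d['n'] = 6+2 = 8 → {'j': 3, 'v': 9, 'n': 8}
del 'j' → {'v': 9, 'n': 8}
d['v'] = 9+1 = 10 → {'v': 10, 'n': 8}
d['n'] = 8+4 = 12 → {'v': 10, 'n': 12}
d['p'] = 4 → {'v': 10, 'n': 12, 'p': 4}
del 'n' → {'v': 10, 'p': 4}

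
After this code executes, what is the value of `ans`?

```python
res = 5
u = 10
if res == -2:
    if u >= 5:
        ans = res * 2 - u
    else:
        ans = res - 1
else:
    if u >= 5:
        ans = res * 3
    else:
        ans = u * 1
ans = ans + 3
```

res=5, u=10
res == -2 is False; u >= 5 is True
→ ans = res * 3 = 15
ans = 15+3 = 18

18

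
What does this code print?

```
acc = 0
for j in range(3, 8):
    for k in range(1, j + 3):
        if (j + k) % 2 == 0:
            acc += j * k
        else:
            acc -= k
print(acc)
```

j=3,k=1: even sum, acc = 0+3 = 3
j=3,k=2: odd sum, acc = 3-2 = 1
j=3,k=3: even sum, acc = 1+9 = 10
j=3,k=4: odd sum, acc = 10-4 = 6
j=3,k=5: even sum, acc = 6+15 = 21
j=4,k=1: odd sum, acc = 21-1 = 20
j=4,k=2: even sum, acc = 20+8 = 28
j=4,k=3: odd sum, acc = 28-3 = 25
j=4,k=4: even sum, acc = 25+16 = 41
j=4,k=5: odd sum, acc = 41-5 = 36
j=4,k=6: even sum, acc = 36+24 = 60
j=5,k=1: even sum, acc = 60+5 = 65
j=5,k=2: odd sum, acc = 65-2 = 63
j=5,k=3: even sum, acc = 63+15 = 78
j=5,k=4: odd sum, acc = 78-4 = 74
j=5,k=5: even sum, acc = 74+25 = 99
j=5,k=6: odd sum, acc = 99-6 = 93
j=5,k=7: even sum, acc = 93+35 = 128
j=6,k=1: odd sum, acc = 128-1 = 127
j=6,k=2: even sum, acc = 127+12 = 139
j=6,k=3: odd sum, acc = 139-3 = 136
j=6,k=4: even sum, acc = 136+24 = 160
j=6,k=5: odd sum, acc = 160-5 = 155
j=6,k=6: even sum, acc = 155+36 = 191
j=6,k=7: odd sum, acc = 191-7 = 184
j=6,k=8: even sum, acc = 184+48 = 232
j=7,k=1: even sum, acc = 232+7 = 239
j=7,k=2: odd sum, acc = 239-2 = 237
j=7,k=3: even sum, acc = 237+21 = 258
j=7,k=4: odd sum, acc = 258-4 = 254
j=7,k=5: even sum, acc = 254+35 = 289
j=7,k=6: odd sum, acc = 289-6 = 283
j=7,k=7: even sum, acc = 283+49 = 332
j=7,k=8: odd sum, acc = 332-8 = 324
j=7,k=9: even sum, acc = 324+63 = 387

387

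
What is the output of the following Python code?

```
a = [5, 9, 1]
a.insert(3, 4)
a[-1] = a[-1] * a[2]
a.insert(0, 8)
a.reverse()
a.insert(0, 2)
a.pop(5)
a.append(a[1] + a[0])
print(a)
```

[2, 4, 1, 9, 5, 6]

insert 4 at 3 → [5, 9, 1, 4]
a[-1] = a[-1]*a[2] = 4*1 = 4 → [5, 9, 1, 4]
insert 8 at 0 → [8, 5, 9, 1, 4]
reverse → [4, 1, 9, 5, 8]
insert 2 at 0 → [2, 4, 1, 9, 5, 8]
pop(5) removes 8 → [2, 4, 1, 9, 5]
append a[1]+a[0] = 4+2 = 6 → [2, 4, 1, 9, 5, 6]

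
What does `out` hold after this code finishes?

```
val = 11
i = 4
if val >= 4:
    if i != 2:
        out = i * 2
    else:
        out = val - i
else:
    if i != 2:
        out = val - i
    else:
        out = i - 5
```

val=11, i=4
val >= 4 is True; i != 2 is True
→ out = i * 2 = 8

8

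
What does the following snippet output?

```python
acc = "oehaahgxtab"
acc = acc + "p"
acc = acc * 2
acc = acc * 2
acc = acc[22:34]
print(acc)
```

+ 'p' → 'oehaahgxtabp'
repeat ×2 → 'oehaahgxtabpoehaahgxtabp'
repeat ×2 → 'oehaahgxtabpoehaahgxtabpoehaahgxtabpoehaahgxtabp'
slice [22:34] → 'bpoehaahgxta'

bpoehaahgxta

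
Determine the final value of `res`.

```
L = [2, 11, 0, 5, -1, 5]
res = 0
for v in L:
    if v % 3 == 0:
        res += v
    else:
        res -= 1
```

-5

v=2: not %3==0, res = 0-1 = -1
v=11: not %3==0, res = (-1)-1 = -2
v=0: %3==0, res = (-2)+0 = -2
v=5: not %3==0, res = (-2)-1 = -3
v=-1: not %3==0, res = (-3)-1 = -4
v=5: not %3==0, res = (-4)-1 = -5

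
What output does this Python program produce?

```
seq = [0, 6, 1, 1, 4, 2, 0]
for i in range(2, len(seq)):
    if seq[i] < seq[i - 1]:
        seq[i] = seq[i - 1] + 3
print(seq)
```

i=2: 1<6, seq[2] = 6+3 = 9 → [0, 6, 9, 1, 4, 2, 0]
i=3: 1<9, seq[3] = 9+3 = 12 → [0, 6, 9, 12, 4, 2, 0]
i=4: 4<12, seq[4] = 12+3 = 15 → [0, 6, 9, 12, 15, 2, 0]
i=5: 2<15, seq[5] = 15+3 = 18 → [0, 6, 9, 12, 15, 18, 0]
i=6: 0<18, seq[6] = 18+3 = 21 → [0, 6, 9, 12, 15, 18, 21]

[0, 6, 9, 12, 15, 18, 21]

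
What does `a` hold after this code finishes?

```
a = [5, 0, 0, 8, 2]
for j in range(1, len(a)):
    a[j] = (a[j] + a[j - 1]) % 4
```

[5, 1, 1, 1, 3]

j=1: a[1] = (0+5)%4 = 1 → [5, 1, 0, 8, 2]
j=2: a[2] = (0+1)%4 = 1 → [5, 1, 1, 8, 2]
j=3: a[3] = (8+1)%4 = 1 → [5, 1, 1, 1, 2]
j=4: a[4] = (2+1)%4 = 3 → [5, 1, 1, 1, 3]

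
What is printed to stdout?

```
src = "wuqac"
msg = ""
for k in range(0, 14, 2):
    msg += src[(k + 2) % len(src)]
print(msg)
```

qcuawqc

k=0: add src[2]='q' → 'q'
k=2: add src[4]='c' → 'qc'
k=4: add src[1]='u' → 'qcu'
k=6: add src[3]='a' → 'qcua'
k=8: add src[0]='w' → 'qcuaw'
k=10: add src[2]='q' → 'qcuawq'
k=12: add src[4]='c' → 'qcuawqc'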